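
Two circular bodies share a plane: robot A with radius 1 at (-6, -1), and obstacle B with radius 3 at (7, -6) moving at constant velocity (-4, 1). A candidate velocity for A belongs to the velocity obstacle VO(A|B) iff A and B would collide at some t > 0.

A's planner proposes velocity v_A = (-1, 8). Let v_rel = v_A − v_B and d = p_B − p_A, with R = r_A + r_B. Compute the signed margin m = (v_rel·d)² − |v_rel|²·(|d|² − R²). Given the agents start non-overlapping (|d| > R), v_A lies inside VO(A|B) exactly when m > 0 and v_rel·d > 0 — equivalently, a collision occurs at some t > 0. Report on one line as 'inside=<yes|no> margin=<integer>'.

d = (13, -5),  |d|² = 194;  R = 1+3 = 4,  c = 194−4² = 178
v_rel = (3, 7),  |v_rel|² = 58;  v_rel·d = (3)·(13) + (7)·(-5) = 4
58·t² − 8·t + 178 = 0  ⇒  m = 4² − 58·178 = -10308
m = -10308 < 0,  v_rel·d = 4 > 0  ⇒  outside

inside=no margin=-10308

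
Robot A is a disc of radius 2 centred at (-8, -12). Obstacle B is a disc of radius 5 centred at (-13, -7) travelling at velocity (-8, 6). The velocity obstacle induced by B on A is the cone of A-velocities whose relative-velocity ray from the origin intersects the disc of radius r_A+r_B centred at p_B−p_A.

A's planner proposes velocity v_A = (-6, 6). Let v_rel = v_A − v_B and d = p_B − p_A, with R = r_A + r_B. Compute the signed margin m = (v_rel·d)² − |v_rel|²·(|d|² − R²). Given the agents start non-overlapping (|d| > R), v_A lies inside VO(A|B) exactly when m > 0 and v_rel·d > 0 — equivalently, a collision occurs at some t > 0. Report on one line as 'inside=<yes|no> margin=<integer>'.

d = (-5, 5),  |d|² = 50;  R = 2+5 = 7,  c = 50−7² = 1
v_rel = (2, 0),  |v_rel|² = 4;  v_rel·d = (2)·(-5) + (0)·(5) = -10
4·t² + 20·t + 1 = 0  ⇒  m = (-10)² − 4·1 = 96
m = 96 > 0,  v_rel·d = -10 < 0  ⇒  outside

inside=no margin=96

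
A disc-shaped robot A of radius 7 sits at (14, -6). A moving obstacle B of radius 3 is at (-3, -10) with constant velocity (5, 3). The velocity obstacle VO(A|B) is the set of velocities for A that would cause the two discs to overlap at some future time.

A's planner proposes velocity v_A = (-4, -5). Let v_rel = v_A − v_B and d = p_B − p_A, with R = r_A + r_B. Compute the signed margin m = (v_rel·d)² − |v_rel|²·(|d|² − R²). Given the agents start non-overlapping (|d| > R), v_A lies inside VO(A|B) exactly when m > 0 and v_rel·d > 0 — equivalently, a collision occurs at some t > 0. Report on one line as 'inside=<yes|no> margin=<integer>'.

d = (-17, -4),  |d|² = 305;  R = 7+3 = 10,  c = 305−10² = 205
v_rel = (-9, -8),  |v_rel|² = 145;  v_rel·d = (-9)·(-17) + (-8)·(-4) = 185
145·t² − 370·t + 205 = 0  ⇒  m = 185² − 145·205 = 4500
m = 4500 > 0,  v_rel·d = 185 > 0  ⇒  inside

inside=yes margin=4500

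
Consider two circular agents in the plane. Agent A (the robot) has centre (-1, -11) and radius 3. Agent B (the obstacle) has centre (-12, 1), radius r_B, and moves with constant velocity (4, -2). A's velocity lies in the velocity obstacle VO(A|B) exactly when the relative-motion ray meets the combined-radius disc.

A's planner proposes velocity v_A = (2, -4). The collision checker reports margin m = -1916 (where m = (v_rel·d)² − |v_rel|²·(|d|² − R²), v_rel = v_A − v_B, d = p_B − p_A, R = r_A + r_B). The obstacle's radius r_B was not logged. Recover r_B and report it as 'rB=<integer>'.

m = -1916
d = (-11, 12);  v_rel = (-2, -2),  |v_rel|² = 8
v_rel×d = (-2)·(12) − (-2)·(-11) = -46
since m = R²·8 − (-46)²:  R² = (2116 + -1916) / 8 = 25
R = √25 = 5  ⇒  r_B = 5 − 3 = 2

rB=2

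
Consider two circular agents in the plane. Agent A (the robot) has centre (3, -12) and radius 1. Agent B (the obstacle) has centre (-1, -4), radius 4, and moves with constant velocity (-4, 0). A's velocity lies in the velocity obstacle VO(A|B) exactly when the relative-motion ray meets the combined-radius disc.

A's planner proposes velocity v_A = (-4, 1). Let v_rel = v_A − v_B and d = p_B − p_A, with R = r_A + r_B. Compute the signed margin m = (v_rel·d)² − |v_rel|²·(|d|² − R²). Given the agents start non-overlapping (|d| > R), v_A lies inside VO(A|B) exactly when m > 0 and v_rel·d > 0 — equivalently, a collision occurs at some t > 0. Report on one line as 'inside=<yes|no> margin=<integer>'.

d = (-4, 8),  |d|² = 80;  R = 1+4 = 5,  c = 80−5² = 55
v_rel = (0, 1),  |v_rel|² = 1;  v_rel·d = (0)·(-4) + (1)·(8) = 8
1·t² − 16·t + 55 = 0  ⇒  m = 8² − 1·55 = 9
m = 9 > 0,  v_rel·d = 8 > 0  ⇒  inside

inside=yes margin=9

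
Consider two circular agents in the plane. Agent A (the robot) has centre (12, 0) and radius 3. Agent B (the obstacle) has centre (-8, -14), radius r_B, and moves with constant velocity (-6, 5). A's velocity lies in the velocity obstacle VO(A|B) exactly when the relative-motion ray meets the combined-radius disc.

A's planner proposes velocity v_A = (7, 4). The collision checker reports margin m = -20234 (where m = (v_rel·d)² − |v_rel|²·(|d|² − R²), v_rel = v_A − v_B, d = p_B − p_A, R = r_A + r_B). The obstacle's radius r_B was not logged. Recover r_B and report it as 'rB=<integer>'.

m = -20234
d = (-20, -14);  v_rel = (13, -1),  |v_rel|² = 170
v_rel×d = (13)·(-14) − (-1)·(-20) = -202
since m = R²·170 − (-202)²:  R² = (40804 + -20234) / 170 = 121
R = √121 = 11  ⇒  r_B = 11 − 3 = 8

rB=8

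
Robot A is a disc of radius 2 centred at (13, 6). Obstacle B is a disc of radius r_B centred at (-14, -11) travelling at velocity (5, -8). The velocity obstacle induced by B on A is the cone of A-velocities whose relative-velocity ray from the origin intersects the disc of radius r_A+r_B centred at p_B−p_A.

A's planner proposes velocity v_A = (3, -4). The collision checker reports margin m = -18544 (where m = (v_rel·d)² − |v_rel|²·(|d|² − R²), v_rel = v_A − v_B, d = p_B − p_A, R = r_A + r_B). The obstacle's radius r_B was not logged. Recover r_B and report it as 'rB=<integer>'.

m = -18544
d = (-27, -17);  v_rel = (-2, 4),  |v_rel|² = 20
v_rel×d = (-2)·(-17) − (4)·(-27) = 142
since m = R²·20 − 142²:  R² = (20164 + -18544) / 20 = 81
R = √81 = 9  ⇒  r_B = 9 − 2 = 7

rB=7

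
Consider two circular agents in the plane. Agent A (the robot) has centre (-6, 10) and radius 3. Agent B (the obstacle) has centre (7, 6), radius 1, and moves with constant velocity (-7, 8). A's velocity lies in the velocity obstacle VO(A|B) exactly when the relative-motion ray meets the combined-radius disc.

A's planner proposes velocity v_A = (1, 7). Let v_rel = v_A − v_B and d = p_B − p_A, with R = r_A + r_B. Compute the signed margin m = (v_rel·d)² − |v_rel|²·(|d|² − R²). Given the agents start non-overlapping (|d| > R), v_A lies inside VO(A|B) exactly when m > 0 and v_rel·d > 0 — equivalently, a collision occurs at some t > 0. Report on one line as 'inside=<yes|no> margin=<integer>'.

d = (13, -4),  |d|² = 185;  R = 3+1 = 4,  c = 185−4² = 169
v_rel = (8, -1),  |v_rel|² = 65;  v_rel·d = (8)·(13) + (-1)·(-4) = 108
65·t² − 216·t + 169 = 0  ⇒  m = 108² − 65·169 = 679
m = 679 > 0,  v_rel·d = 108 > 0  ⇒  inside

inside=yes margin=679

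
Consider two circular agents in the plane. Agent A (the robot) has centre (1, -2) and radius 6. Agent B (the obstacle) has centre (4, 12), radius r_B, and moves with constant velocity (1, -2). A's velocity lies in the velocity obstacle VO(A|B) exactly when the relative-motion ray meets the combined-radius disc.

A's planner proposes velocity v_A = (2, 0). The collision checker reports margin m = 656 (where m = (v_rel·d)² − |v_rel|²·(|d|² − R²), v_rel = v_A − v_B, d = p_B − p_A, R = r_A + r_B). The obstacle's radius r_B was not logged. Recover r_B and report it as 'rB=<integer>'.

m = 656
d = (3, 14);  v_rel = (1, 2),  |v_rel|² = 5
v_rel×d = (1)·(14) − (2)·(3) = 8
since m = R²·5 − 8²:  R² = (64 + 656) / 5 = 144
R = √144 = 12  ⇒  r_B = 12 − 6 = 6

rB=6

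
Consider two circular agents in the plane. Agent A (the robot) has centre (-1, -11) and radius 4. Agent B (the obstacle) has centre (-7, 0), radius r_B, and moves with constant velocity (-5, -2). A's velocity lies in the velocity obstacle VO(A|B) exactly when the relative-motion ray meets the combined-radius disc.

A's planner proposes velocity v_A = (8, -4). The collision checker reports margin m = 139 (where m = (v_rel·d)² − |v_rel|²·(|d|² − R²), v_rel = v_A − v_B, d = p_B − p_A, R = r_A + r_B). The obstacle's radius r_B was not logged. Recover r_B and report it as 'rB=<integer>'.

m = 139
d = (-6, 11);  v_rel = (13, -2),  |v_rel|² = 173
v_rel×d = (13)·(11) − (-2)·(-6) = 131
since m = R²·173 − 131²:  R² = (17161 + 139) / 173 = 100
R = √100 = 10  ⇒  r_B = 10 − 4 = 6

rB=6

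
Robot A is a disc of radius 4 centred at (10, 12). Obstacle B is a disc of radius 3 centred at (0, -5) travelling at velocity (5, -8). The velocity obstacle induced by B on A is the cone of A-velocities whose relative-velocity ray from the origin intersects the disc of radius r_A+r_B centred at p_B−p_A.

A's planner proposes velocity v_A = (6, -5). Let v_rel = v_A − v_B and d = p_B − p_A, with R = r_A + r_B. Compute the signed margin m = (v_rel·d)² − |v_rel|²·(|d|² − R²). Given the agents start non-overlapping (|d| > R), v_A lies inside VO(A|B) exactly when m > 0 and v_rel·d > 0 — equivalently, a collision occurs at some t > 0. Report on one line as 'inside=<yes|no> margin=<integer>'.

d = (-10, -17),  |d|² = 389;  R = 4+3 = 7,  c = 389−7² = 340
v_rel = (1, 3),  |v_rel|² = 10;  v_rel·d = (1)·(-10) + (3)·(-17) = -61
10·t² + 122·t + 340 = 0  ⇒  m = (-61)² − 10·340 = 321
m = 321 > 0,  v_rel·d = -61 < 0  ⇒  outside

inside=no margin=321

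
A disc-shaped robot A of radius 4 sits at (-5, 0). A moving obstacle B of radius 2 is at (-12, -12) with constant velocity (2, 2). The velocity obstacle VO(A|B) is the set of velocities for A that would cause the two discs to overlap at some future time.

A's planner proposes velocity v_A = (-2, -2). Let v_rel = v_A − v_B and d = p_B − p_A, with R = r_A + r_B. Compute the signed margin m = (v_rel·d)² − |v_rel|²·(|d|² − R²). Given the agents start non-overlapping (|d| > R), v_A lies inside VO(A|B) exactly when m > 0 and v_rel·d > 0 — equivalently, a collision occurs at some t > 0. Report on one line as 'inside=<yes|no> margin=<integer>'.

d = (-7, -12),  |d|² = 193;  R = 4+2 = 6,  c = 193−6² = 157
v_rel = (-4, -4),  |v_rel|² = 32;  v_rel·d = (-4)·(-7) + (-4)·(-12) = 76
32·t² − 152·t + 157 = 0  ⇒  m = 76² − 32·157 = 752
m = 752 > 0,  v_rel·d = 76 > 0  ⇒  inside

inside=yes margin=752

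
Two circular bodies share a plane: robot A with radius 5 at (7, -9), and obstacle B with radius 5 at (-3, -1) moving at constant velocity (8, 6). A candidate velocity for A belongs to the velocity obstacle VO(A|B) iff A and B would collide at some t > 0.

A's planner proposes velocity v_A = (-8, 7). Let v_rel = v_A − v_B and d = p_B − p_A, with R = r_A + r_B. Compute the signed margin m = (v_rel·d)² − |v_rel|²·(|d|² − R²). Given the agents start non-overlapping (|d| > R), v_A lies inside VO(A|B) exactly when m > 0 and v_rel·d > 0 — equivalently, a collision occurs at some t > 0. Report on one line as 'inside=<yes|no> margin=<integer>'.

d = (-10, 8),  |d|² = 164;  R = 5+5 = 10,  c = 164−10² = 64
v_rel = (-16, 1),  |v_rel|² = 257;  v_rel·d = (-16)·(-10) + (1)·(8) = 168
257·t² − 336·t + 64 = 0  ⇒  m = 168² − 257·64 = 11776
m = 11776 > 0,  v_rel·d = 168 > 0  ⇒  inside

inside=yes margin=11776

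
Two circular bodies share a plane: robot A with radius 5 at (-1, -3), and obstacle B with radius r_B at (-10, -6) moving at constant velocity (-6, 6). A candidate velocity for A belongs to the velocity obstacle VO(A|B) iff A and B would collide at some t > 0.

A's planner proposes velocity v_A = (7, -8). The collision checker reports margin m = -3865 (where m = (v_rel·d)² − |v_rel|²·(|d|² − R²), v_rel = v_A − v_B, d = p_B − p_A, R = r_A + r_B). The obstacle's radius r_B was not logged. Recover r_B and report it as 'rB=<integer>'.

m = -3865
d = (-9, -3);  v_rel = (13, -14),  |v_rel|² = 365
v_rel×d = (13)·(-3) − (-14)·(-9) = -165
since m = R²·365 − (-165)²:  R² = (27225 + -3865) / 365 = 64
R = √64 = 8  ⇒  r_B = 8 − 5 = 3

rB=3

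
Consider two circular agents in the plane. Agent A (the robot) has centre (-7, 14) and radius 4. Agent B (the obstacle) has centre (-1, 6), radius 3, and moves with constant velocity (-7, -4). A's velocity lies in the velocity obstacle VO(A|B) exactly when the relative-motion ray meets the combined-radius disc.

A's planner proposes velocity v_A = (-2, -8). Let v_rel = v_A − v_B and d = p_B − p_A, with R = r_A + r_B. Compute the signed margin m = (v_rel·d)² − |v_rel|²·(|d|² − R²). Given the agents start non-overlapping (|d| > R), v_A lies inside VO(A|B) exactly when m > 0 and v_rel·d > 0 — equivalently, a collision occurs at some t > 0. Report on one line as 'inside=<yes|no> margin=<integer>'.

d = (6, -8),  |d|² = 100;  R = 4+3 = 7,  c = 100−7² = 51
v_rel = (5, -4),  |v_rel|² = 41;  v_rel·d = (5)·(6) + (-4)·(-8) = 62
41·t² − 124·t + 51 = 0  ⇒  m = 62² − 41·51 = 1753
m = 1753 > 0,  v_rel·d = 62 > 0  ⇒  inside

inside=yes margin=1753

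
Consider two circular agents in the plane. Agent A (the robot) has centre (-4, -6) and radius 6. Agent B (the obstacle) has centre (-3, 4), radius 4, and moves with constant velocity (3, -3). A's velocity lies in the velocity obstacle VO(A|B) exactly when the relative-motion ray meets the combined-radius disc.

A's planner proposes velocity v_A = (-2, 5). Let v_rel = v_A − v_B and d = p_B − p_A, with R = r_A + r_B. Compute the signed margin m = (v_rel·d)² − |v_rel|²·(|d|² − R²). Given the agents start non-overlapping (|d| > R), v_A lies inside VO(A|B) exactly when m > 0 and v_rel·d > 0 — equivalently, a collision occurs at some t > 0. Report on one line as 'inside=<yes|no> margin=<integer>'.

d = (1, 10),  |d|² = 101;  R = 6+4 = 10,  c = 101−10² = 1
v_rel = (-5, 8),  |v_rel|² = 89;  v_rel·d = (-5)·(1) + (8)·(10) = 75
89·t² − 150·t + 1 = 0  ⇒  m = 75² − 89·1 = 5536
m = 5536 > 0,  v_rel·d = 75 > 0  ⇒  inside

inside=yes margin=5536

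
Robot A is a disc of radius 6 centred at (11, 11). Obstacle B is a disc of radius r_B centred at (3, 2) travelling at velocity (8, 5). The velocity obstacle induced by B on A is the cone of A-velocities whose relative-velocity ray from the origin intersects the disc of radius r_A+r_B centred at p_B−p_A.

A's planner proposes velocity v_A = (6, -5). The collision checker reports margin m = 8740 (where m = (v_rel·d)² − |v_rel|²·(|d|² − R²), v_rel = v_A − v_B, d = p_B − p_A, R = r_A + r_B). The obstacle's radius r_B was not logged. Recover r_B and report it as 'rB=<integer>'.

m = 8740
d = (-8, -9);  v_rel = (-2, -10),  |v_rel|² = 104
v_rel×d = (-2)·(-9) − (-10)·(-8) = -62
since m = R²·104 − (-62)²:  R² = (3844 + 8740) / 104 = 121
R = √121 = 11  ⇒  r_B = 11 − 6 = 5

rB=5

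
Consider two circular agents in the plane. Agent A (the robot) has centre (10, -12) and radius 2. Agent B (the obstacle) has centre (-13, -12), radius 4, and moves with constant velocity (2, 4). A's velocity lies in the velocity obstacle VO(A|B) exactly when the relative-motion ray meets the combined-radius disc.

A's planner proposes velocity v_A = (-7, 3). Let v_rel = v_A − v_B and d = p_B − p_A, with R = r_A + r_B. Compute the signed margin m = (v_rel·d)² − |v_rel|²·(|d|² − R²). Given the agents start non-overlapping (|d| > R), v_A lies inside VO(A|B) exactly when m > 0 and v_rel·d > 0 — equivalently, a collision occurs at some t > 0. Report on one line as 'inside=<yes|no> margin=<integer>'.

d = (-23, 0),  |d|² = 529;  R = 2+4 = 6,  c = 529−6² = 493
v_rel = (-9, -1),  |v_rel|² = 82;  v_rel·d = (-9)·(-23) + (-1)·(0) = 207
82·t² − 414·t + 493 = 0  ⇒  m = 207² − 82·493 = 2423
m = 2423 > 0,  v_rel·d = 207 > 0  ⇒  inside

inside=yes margin=2423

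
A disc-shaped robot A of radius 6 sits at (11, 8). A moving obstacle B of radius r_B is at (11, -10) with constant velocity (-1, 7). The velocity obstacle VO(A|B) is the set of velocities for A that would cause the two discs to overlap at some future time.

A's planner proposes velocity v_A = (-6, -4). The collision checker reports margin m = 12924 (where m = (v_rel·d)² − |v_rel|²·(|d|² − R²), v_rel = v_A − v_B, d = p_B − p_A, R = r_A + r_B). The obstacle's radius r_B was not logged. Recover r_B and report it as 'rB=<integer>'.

m = 12924
d = (0, -18);  v_rel = (-5, -11),  |v_rel|² = 146
v_rel×d = (-5)·(-18) − (-11)·(0) = 90
since m = R²·146 − 90²:  R² = (8100 + 12924) / 146 = 144
R = √144 = 12  ⇒  r_B = 12 − 6 = 6

rB=6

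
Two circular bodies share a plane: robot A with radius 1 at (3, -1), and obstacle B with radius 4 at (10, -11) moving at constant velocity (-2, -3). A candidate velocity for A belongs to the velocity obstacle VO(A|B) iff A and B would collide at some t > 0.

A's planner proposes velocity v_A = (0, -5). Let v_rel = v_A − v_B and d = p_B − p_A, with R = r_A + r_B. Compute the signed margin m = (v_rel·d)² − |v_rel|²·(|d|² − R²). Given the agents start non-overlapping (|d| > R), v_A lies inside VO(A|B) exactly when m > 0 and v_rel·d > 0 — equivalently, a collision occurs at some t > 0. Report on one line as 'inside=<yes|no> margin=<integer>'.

d = (7, -10),  |d|² = 149;  R = 1+4 = 5,  c = 149−5² = 124
v_rel = (2, -2),  |v_rel|² = 8;  v_rel·d = (2)·(7) + (-2)·(-10) = 34
8·t² − 68·t + 124 = 0  ⇒  m = 34² − 8·124 = 164
m = 164 > 0,  v_rel·d = 34 > 0  ⇒  inside

inside=yes margin=164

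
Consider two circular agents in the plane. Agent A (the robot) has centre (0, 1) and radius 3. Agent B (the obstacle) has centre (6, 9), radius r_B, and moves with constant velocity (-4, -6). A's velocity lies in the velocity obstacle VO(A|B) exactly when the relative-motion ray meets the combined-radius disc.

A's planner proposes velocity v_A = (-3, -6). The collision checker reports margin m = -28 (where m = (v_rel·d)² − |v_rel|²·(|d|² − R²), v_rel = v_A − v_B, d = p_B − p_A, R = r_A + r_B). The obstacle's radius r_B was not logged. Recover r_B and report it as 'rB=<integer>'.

m = -28
d = (6, 8);  v_rel = (1, 0),  |v_rel|² = 1
v_rel×d = (1)·(8) − (0)·(6) = 8
since m = R²·1 − 8²:  R² = (64 + -28) / 1 = 36
R = √36 = 6  ⇒  r_B = 6 − 3 = 3

rB=3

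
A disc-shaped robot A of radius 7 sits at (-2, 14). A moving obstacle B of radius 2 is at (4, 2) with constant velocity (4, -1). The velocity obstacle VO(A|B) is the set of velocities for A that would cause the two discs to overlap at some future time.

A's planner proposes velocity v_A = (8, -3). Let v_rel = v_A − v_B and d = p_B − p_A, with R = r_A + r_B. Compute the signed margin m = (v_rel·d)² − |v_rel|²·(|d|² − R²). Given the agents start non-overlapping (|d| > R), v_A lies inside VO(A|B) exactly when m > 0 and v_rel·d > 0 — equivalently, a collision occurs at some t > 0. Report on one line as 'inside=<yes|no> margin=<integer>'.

d = (6, -12),  |d|² = 180;  R = 7+2 = 9,  c = 180−9² = 99
v_rel = (4, -2),  |v_rel|² = 20;  v_rel·d = (4)·(6) + (-2)·(-12) = 48
20·t² − 96·t + 99 = 0  ⇒  m = 48² − 20·99 = 324
m = 324 > 0,  v_rel·d = 48 > 0  ⇒  inside

inside=yes margin=324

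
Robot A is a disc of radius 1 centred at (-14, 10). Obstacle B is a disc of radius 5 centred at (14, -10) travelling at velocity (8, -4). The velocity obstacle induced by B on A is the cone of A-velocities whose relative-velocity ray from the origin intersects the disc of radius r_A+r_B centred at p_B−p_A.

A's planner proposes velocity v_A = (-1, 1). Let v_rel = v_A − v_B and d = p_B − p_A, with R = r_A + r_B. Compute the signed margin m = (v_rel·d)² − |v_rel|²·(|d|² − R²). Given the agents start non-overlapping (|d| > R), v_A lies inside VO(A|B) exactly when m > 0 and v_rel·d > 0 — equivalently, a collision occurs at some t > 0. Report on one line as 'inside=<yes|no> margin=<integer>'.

d = (28, -20),  |d|² = 1184;  R = 1+5 = 6,  c = 1184−6² = 1148
v_rel = (-9, 5),  |v_rel|² = 106;  v_rel·d = (-9)·(28) + (5)·(-20) = -352
106·t² + 704·t + 1148 = 0  ⇒  m = (-352)² − 106·1148 = 2216
m = 2216 > 0,  v_rel·d = -352 < 0  ⇒  outside

inside=no margin=2216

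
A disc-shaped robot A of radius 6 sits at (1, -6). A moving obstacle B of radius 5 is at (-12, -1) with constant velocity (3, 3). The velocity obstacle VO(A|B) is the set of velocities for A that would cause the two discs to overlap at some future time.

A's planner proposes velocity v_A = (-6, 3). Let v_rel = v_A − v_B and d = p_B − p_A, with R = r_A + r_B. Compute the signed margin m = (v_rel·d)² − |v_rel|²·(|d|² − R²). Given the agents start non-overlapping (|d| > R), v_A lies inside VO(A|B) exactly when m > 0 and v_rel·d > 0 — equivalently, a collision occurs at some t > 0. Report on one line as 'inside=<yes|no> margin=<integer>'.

d = (-13, 5),  |d|² = 194;  R = 6+5 = 11,  c = 194−11² = 73
v_rel = (-9, 0),  |v_rel|² = 81;  v_rel·d = (-9)·(-13) + (0)·(5) = 117
81·t² − 234·t + 73 = 0  ⇒  m = 117² − 81·73 = 7776
m = 7776 > 0,  v_rel·d = 117 > 0  ⇒  inside

inside=yes margin=7776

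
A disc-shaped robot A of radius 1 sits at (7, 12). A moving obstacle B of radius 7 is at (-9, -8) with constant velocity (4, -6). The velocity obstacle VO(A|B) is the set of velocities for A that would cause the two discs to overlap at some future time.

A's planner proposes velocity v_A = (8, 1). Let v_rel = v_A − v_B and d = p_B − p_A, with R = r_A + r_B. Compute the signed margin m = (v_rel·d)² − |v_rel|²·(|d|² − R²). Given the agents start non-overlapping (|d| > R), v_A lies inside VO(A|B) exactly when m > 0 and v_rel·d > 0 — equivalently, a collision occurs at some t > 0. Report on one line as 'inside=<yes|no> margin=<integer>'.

d = (-16, -20),  |d|² = 656;  R = 1+7 = 8,  c = 656−8² = 592
v_rel = (4, 7),  |v_rel|² = 65;  v_rel·d = (4)·(-16) + (7)·(-20) = -204
65·t² + 408·t + 592 = 0  ⇒  m = (-204)² − 65·592 = 3136
m = 3136 > 0,  v_rel·d = -204 < 0  ⇒  outside

inside=no margin=3136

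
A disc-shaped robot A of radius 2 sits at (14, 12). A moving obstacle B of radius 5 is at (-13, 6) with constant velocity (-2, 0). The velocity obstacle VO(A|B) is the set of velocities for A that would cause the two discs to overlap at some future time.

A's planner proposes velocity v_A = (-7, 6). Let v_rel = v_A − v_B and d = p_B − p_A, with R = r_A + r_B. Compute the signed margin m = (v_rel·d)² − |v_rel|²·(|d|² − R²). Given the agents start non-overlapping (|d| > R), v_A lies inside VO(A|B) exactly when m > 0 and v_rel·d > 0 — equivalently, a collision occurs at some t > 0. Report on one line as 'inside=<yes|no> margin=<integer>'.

d = (-27, -6),  |d|² = 765;  R = 2+5 = 7,  c = 765−7² = 716
v_rel = (-5, 6),  |v_rel|² = 61;  v_rel·d = (-5)·(-27) + (6)·(-6) = 99
61·t² − 198·t + 716 = 0  ⇒  m = 99² − 61·716 = -33875
m = -33875 < 0,  v_rel·d = 99 > 0  ⇒  outside

inside=no margin=-33875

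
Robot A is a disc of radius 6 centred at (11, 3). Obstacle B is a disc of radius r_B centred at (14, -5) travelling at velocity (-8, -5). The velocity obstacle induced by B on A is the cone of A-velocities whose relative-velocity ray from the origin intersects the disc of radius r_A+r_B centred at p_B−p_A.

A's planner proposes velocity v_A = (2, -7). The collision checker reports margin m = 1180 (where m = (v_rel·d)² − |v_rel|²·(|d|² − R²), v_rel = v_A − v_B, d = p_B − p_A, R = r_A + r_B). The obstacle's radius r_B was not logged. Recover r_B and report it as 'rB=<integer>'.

m = 1180
d = (3, -8);  v_rel = (10, -2),  |v_rel|² = 104
v_rel×d = (10)·(-8) − (-2)·(3) = -74
since m = R²·104 − (-74)²:  R² = (5476 + 1180) / 104 = 64
R = √64 = 8  ⇒  r_B = 8 − 6 = 2

rB=2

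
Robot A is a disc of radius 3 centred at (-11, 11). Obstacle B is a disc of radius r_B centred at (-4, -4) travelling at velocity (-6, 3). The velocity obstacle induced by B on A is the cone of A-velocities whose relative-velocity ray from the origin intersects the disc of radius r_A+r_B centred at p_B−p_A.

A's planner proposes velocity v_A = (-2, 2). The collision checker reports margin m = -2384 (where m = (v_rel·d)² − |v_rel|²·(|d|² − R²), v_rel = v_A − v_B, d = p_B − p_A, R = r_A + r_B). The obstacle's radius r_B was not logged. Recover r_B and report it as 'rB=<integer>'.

m = -2384
d = (7, -15);  v_rel = (4, -1),  |v_rel|² = 17
v_rel×d = (4)·(-15) − (-1)·(7) = -53
since m = R²·17 − (-53)²:  R² = (2809 + -2384) / 17 = 25
R = √25 = 5  ⇒  r_B = 5 − 3 = 2

rB=2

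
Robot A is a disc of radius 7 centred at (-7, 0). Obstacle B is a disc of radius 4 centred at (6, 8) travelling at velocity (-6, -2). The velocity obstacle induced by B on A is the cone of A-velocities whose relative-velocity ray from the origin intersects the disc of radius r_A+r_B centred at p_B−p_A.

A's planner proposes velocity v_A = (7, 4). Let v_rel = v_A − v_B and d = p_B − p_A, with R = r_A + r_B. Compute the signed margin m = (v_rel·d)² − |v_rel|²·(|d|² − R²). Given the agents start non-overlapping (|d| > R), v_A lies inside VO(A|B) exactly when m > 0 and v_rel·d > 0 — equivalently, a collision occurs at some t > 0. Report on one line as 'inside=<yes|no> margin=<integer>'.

d = (13, 8),  |d|² = 233;  R = 7+4 = 11,  c = 233−11² = 112
v_rel = (13, 6),  |v_rel|² = 205;  v_rel·d = (13)·(13) + (6)·(8) = 217
205·t² − 434·t + 112 = 0  ⇒  m = 217² − 205·112 = 24129
m = 24129 > 0,  v_rel·d = 217 > 0  ⇒  inside

inside=yes margin=24129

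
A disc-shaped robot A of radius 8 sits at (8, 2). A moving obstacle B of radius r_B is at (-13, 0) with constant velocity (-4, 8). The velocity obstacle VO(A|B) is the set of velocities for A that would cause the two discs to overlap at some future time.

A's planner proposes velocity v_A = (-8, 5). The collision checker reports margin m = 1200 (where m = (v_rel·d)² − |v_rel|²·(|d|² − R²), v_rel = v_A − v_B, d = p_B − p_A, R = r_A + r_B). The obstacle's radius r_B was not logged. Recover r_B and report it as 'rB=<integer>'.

m = 1200
d = (-21, -2);  v_rel = (-4, -3),  |v_rel|² = 25
v_rel×d = (-4)·(-2) − (-3)·(-21) = -55
since m = R²·25 − (-55)²:  R² = (3025 + 1200) / 25 = 169
R = √169 = 13  ⇒  r_B = 13 − 8 = 5

rB=5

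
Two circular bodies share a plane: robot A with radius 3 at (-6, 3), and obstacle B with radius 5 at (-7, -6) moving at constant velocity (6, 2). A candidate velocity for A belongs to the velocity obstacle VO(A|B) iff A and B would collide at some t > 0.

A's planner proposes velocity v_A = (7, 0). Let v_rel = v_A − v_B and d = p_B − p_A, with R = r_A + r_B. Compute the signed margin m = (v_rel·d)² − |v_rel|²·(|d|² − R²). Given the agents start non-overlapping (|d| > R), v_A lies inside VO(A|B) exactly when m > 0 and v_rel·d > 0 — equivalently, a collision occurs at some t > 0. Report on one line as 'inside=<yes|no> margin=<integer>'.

d = (-1, -9),  |d|² = 82;  R = 3+5 = 8,  c = 82−8² = 18
v_rel = (1, -2),  |v_rel|² = 5;  v_rel·d = (1)·(-1) + (-2)·(-9) = 17
5·t² − 34·t + 18 = 0  ⇒  m = 17² − 5·18 = 199
m = 199 > 0,  v_rel·d = 17 > 0  ⇒  inside

inside=yes margin=199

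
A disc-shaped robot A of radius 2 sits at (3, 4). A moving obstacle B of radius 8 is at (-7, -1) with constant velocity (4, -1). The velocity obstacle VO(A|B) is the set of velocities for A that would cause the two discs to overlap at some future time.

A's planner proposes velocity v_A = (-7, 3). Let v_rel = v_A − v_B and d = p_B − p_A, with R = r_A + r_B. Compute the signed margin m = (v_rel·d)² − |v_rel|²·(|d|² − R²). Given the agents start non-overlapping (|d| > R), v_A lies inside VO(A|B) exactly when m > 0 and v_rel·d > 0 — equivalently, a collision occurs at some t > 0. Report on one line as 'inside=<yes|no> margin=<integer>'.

d = (-10, -5),  |d|² = 125;  R = 2+8 = 10,  c = 125−10² = 25
v_rel = (-11, 4),  |v_rel|² = 137;  v_rel·d = (-11)·(-10) + (4)·(-5) = 90
137·t² − 180·t + 25 = 0  ⇒  m = 90² − 137·25 = 4675
m = 4675 > 0,  v_rel·d = 90 > 0  ⇒  inside

inside=yes margin=4675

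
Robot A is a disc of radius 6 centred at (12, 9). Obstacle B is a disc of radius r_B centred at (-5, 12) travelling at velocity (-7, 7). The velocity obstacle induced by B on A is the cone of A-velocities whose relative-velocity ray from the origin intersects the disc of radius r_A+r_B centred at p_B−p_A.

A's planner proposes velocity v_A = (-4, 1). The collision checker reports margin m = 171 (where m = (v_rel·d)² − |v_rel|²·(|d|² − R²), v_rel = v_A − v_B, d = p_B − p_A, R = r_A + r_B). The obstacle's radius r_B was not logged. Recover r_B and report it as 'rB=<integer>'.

m = 171
d = (-17, 3);  v_rel = (3, -6),  |v_rel|² = 45
v_rel×d = (3)·(3) − (-6)·(-17) = -93
since m = R²·45 − (-93)²:  R² = (8649 + 171) / 45 = 196
R = √196 = 14  ⇒  r_B = 14 − 6 = 8

rB=8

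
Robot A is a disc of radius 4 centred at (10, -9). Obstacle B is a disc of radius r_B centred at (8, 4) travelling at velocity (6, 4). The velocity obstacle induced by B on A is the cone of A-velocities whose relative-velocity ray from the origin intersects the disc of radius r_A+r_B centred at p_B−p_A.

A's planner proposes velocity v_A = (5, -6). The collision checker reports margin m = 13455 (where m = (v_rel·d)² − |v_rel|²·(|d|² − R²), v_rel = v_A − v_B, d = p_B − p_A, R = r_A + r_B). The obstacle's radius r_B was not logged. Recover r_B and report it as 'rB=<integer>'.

m = 13455
d = (-2, 13);  v_rel = (-1, -10),  |v_rel|² = 101
v_rel×d = (-1)·(13) − (-10)·(-2) = -33
since m = R²·101 − (-33)²:  R² = (1089 + 13455) / 101 = 144
R = √144 = 12  ⇒  r_B = 12 − 4 = 8

rB=8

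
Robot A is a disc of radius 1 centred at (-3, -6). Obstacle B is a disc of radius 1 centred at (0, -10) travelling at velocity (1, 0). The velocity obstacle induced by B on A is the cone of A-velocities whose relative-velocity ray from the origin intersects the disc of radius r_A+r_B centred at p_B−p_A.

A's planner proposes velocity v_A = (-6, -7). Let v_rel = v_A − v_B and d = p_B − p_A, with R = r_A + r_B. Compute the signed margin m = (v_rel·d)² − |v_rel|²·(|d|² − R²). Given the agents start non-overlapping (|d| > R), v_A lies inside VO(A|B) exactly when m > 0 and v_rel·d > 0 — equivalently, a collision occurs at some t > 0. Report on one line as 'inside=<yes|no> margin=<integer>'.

d = (3, -4),  |d|² = 25;  R = 1+1 = 2,  c = 25−2² = 21
v_rel = (-7, -7),  |v_rel|² = 98;  v_rel·d = (-7)·(3) + (-7)·(-4) = 7
98·t² − 14·t + 21 = 0  ⇒  m = 7² − 98·21 = -2009
m = -2009 < 0,  v_rel·d = 7 > 0  ⇒  outside

inside=no margin=-2009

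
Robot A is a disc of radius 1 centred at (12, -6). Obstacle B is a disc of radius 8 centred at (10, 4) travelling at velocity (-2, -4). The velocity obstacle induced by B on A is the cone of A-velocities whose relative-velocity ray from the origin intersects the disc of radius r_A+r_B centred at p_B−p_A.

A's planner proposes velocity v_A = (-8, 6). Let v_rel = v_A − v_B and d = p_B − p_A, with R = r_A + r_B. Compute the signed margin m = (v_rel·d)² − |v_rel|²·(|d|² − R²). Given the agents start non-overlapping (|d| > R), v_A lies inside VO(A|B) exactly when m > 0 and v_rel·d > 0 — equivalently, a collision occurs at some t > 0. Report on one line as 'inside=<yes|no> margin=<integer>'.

d = (-2, 10),  |d|² = 104;  R = 1+8 = 9,  c = 104−9² = 23
v_rel = (-6, 10),  |v_rel|² = 136;  v_rel·d = (-6)·(-2) + (10)·(10) = 112
136·t² − 224·t + 23 = 0  ⇒  m = 112² − 136·23 = 9416
m = 9416 > 0,  v_rel·d = 112 > 0  ⇒  inside

inside=yes margin=9416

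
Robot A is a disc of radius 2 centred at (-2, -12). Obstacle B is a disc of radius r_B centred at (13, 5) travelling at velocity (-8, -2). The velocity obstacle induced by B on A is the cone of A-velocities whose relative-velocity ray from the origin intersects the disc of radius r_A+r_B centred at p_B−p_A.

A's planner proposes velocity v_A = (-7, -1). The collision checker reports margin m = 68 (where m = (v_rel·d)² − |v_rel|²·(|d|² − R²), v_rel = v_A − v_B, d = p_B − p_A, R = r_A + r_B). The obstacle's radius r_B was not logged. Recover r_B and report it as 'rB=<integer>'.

m = 68
d = (15, 17);  v_rel = (1, 1),  |v_rel|² = 2
v_rel×d = (1)·(17) − (1)·(15) = 2
since m = R²·2 − 2²:  R² = (4 + 68) / 2 = 36
R = √36 = 6  ⇒  r_B = 6 − 2 = 4

rB=4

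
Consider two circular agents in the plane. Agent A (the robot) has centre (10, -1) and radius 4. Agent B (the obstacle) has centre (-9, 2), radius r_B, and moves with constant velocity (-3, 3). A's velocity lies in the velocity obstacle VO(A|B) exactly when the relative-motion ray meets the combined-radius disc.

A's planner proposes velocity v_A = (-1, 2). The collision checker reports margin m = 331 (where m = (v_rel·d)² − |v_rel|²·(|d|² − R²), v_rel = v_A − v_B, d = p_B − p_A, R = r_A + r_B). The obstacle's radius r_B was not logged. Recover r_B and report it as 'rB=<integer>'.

m = 331
d = (-19, 3);  v_rel = (2, -1),  |v_rel|² = 5
v_rel×d = (2)·(3) − (-1)·(-19) = -13
since m = R²·5 − (-13)²:  R² = (169 + 331) / 5 = 100
R = √100 = 10  ⇒  r_B = 10 − 4 = 6

rB=6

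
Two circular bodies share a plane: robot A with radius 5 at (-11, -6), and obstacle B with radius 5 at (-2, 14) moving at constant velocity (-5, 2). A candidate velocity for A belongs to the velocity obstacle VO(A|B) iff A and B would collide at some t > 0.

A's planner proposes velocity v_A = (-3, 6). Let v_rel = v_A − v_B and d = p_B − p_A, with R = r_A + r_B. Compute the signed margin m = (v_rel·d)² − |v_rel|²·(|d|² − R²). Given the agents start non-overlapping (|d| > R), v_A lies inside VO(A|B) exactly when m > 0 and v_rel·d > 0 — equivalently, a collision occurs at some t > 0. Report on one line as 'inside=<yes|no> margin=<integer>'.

d = (9, 20),  |d|² = 481;  R = 5+5 = 10,  c = 481−10² = 381
v_rel = (2, 4),  |v_rel|² = 20;  v_rel·d = (2)·(9) + (4)·(20) = 98
20·t² − 196·t + 381 = 0  ⇒  m = 98² − 20·381 = 1984
m = 1984 > 0,  v_rel·d = 98 > 0  ⇒  inside

inside=yes margin=1984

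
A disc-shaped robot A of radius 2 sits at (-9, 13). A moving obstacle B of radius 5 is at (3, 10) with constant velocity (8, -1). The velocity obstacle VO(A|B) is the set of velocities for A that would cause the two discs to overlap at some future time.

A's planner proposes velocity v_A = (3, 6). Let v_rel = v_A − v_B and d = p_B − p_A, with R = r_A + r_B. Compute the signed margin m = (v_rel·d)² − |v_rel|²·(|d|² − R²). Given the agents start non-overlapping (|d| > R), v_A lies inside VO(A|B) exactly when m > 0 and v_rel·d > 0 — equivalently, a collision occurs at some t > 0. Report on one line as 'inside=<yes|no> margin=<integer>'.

d = (12, -3),  |d|² = 153;  R = 2+5 = 7,  c = 153−7² = 104
v_rel = (-5, 7),  |v_rel|² = 74;  v_rel·d = (-5)·(12) + (7)·(-3) = -81
74·t² + 162·t + 104 = 0  ⇒  m = (-81)² − 74·104 = -1135
m = -1135 < 0,  v_rel·d = -81 < 0  ⇒  outside

inside=no margin=-1135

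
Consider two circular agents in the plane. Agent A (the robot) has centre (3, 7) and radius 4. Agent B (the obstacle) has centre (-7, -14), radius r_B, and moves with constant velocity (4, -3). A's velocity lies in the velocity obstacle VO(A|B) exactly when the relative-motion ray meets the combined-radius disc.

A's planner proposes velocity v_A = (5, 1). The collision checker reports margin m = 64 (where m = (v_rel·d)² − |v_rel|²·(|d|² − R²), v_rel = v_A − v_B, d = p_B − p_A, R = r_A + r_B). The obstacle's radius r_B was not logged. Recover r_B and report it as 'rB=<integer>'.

m = 64
d = (-10, -21);  v_rel = (1, 4),  |v_rel|² = 17
v_rel×d = (1)·(-21) − (4)·(-10) = 19
since m = R²·17 − 19²:  R² = (361 + 64) / 17 = 25
R = √25 = 5  ⇒  r_B = 5 − 4 = 1

rB=1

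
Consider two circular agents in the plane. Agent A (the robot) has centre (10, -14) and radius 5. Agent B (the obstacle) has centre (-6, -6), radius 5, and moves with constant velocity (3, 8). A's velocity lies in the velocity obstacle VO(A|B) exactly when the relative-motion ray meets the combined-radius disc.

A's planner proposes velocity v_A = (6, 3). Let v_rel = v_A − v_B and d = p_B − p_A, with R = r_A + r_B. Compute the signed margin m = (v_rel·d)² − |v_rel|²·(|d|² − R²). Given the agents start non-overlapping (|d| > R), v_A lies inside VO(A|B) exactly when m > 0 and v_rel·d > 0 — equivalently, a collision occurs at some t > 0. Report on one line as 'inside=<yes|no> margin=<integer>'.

d = (-16, 8),  |d|² = 320;  R = 5+5 = 10,  c = 320−10² = 220
v_rel = (3, -5),  |v_rel|² = 34;  v_rel·d = (3)·(-16) + (-5)·(8) = -88
34·t² + 176·t + 220 = 0  ⇒  m = (-88)² − 34·220 = 264
m = 264 > 0,  v_rel·d = -88 < 0  ⇒  outside

inside=no margin=264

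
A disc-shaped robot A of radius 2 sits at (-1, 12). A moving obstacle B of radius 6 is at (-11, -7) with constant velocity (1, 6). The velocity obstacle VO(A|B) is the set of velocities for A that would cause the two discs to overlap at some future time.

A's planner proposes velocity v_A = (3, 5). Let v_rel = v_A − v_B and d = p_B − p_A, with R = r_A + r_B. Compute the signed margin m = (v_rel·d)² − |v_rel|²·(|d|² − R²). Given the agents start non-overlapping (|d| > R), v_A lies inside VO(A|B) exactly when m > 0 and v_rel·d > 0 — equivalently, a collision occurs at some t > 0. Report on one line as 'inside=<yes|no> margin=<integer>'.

d = (-10, -19),  |d|² = 461;  R = 2+6 = 8,  c = 461−8² = 397
v_rel = (2, -1),  |v_rel|² = 5;  v_rel·d = (2)·(-10) + (-1)·(-19) = -1
5·t² + 2·t + 397 = 0  ⇒  m = (-1)² − 5·397 = -1984
m = -1984 < 0,  v_rel·d = -1 < 0  ⇒  outside

inside=no margin=-1984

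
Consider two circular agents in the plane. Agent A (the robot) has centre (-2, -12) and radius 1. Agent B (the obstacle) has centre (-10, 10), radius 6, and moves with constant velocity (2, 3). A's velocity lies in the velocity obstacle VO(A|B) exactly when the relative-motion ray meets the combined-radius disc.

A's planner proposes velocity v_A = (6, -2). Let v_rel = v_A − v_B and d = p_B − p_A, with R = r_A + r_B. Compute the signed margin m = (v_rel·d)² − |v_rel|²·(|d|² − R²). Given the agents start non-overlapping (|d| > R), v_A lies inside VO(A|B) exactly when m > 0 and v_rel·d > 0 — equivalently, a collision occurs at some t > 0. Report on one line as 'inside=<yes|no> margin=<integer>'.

d = (-8, 22),  |d|² = 548;  R = 1+6 = 7,  c = 548−7² = 499
v_rel = (4, -5),  |v_rel|² = 41;  v_rel·d = (4)·(-8) + (-5)·(22) = -142
41·t² + 284·t + 499 = 0  ⇒  m = (-142)² − 41·499 = -295
m = -295 < 0,  v_rel·d = -142 < 0  ⇒  outside

inside=no margin=-295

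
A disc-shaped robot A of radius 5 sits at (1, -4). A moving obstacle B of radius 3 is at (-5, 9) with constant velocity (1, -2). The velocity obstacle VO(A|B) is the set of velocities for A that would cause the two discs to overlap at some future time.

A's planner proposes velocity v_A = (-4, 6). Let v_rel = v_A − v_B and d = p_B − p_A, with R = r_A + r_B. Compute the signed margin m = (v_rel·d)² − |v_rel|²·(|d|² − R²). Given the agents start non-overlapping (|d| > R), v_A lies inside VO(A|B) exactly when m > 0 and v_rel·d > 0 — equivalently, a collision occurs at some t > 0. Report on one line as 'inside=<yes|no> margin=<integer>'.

d = (-6, 13),  |d|² = 205;  R = 5+3 = 8,  c = 205−8² = 141
v_rel = (-5, 8),  |v_rel|² = 89;  v_rel·d = (-5)·(-6) + (8)·(13) = 134
89·t² − 268·t + 141 = 0  ⇒  m = 134² − 89·141 = 5407
m = 5407 > 0,  v_rel·d = 134 > 0  ⇒  inside

inside=yes margin=5407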